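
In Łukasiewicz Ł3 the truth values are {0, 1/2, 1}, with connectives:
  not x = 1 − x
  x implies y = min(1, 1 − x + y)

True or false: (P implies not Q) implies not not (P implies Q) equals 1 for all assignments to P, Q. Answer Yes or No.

No

Counterexample: take P = 1/2, Q = 0.
not Q = not 0 = 1
P implies not Q = 1/2 implies 1 = 1
P implies Q = 1/2 implies 0 = 1/2
not (P implies Q) = not 1/2 = 1/2
not not (P implies Q) = not 1/2 = 1/2
(P implies not Q) implies not not (P implies Q) = 1 implies 1/2 = 1/2
This gives 1/2 ≠ 1.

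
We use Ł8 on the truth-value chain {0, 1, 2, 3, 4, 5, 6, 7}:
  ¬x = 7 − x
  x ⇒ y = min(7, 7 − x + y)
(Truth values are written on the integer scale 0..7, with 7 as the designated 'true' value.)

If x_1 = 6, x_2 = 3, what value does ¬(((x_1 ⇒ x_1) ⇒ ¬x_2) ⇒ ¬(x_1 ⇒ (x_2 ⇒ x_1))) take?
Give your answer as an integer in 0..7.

4

x_1 ⇒ x_1 = 6 ⇒ 6 = 7
¬x_2 = ¬3 = 4
(x_1 ⇒ x_1) ⇒ ¬x_2 = 7 ⇒ 4 = 4
x_2 ⇒ x_1 = 3 ⇒ 6 = 7
x_1 ⇒ (x_2 ⇒ x_1) = 6 ⇒ 7 = 7
¬(x_1 ⇒ (x_2 ⇒ x_1)) = ¬7 = 0
((x_1 ⇒ x_1) ⇒ ¬x_2) ⇒ ¬(x_1 ⇒ (x_2 ⇒ x_1)) = 4 ⇒ 0 = 3
¬(((x_1 ⇒ x_1) ⇒ ¬x_2) ⇒ ¬(x_1 ⇒ (x_2 ⇒ x_1))) = ¬3 = 4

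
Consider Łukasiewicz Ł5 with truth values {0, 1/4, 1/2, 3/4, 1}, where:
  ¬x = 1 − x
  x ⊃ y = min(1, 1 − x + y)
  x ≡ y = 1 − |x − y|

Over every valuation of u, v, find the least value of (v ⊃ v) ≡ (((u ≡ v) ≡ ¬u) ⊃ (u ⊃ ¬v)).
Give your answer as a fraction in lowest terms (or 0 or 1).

1/2

Take u = 1/2, v = 1:
v ⊃ v = 1 ⊃ 1 = 1
u ≡ v = 1/2 ≡ 1 = 1/2
¬u = ¬1/2 = 1/2
(u ≡ v) ≡ ¬u = 1/2 ≡ 1/2 = 1
¬v = ¬1 = 0
u ⊃ ¬v = 1/2 ⊃ 0 = 1/2
((u ≡ v) ≡ ¬u) ⊃ (u ⊃ ¬v) = 1 ⊃ 1/2 = 1/2
(v ⊃ v) ≡ (((u ≡ v) ≡ ¬u) ⊃ (u ⊃ ¬v)) = 1 ≡ 1/2 = 1/2
No assignment yields a value below 1/2, so this is the minimum.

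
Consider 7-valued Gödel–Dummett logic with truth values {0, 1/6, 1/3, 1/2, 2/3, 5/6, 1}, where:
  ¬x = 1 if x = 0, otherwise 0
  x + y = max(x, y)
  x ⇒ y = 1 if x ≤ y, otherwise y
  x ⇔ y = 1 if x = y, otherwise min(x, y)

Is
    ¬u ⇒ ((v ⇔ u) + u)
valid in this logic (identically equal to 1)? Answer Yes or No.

No

Counterexample: take u = 0, v = 1/6.
¬u = ¬0 = 1
v ⇔ u = 1/6 ⇔ 0 = 0
(v ⇔ u) + u = 0 + 0 = 0
¬u ⇒ ((v ⇔ u) + u) = 1 ⇒ 0 = 0
This gives 0 ≠ 1.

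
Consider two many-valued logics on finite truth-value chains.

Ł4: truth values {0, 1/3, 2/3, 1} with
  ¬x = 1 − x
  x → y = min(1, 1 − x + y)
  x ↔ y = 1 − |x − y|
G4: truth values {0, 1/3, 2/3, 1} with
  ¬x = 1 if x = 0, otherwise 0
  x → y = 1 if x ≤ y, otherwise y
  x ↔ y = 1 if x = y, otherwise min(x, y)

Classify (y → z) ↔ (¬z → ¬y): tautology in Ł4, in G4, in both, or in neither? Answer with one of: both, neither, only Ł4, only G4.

In Ł4: every assignment gives 1 — tautology.
In G4: at y = 2/3, z = 1/3 the value is 1/3 — not a tautology.

only Ł4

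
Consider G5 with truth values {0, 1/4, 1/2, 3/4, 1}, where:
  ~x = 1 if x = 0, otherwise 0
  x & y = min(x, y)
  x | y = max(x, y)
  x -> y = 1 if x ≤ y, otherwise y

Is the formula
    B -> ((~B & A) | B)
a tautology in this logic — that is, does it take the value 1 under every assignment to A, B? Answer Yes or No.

Yes

At A = 1, B = 3/4, for instance:
~B = ~3/4 = 0
~B & A = 0 & 1 = 0
(~B & A) | B = 0 | 3/4 = 3/4
B -> ((~B & A) | B) = 3/4 -> 3/4 = 1
and checking the remaining 24 assignments likewise gives ≥ 1 in every case.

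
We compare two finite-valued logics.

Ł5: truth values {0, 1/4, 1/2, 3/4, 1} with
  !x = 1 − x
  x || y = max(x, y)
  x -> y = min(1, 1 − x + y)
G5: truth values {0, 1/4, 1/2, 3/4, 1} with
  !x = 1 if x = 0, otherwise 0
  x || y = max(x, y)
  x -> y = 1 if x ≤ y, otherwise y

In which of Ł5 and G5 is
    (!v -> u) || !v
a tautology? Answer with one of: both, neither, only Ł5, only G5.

In Ł5: at u = 0, v = 1/4 the value is 3/4 — not a tautology.
In G5: every assignment gives 1 — tautology.

only G5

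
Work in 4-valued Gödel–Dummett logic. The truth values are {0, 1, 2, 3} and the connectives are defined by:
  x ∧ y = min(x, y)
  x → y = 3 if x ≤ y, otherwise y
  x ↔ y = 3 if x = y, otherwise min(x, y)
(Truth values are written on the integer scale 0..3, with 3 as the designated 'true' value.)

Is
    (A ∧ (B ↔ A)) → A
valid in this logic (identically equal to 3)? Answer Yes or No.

Yes

A = 0, B = 0 ↦ 3
A = 0, B = 1 ↦ 3
A = 0, B = 2 ↦ 3
A = 0, B = 3 ↦ 3
A = 1, B = 0 ↦ 3
A = 1, B = 1 ↦ 3
A = 1, B = 2 ↦ 3
A = 1, B = 3 ↦ 3
A = 2, B = 0 ↦ 3
A = 2, B = 1 ↦ 3
A = 2, B = 2 ↦ 3
A = 2, B = 3 ↦ 3
A = 3, B = 0 ↦ 3
A = 3, B = 1 ↦ 3
A = 3, B = 2 ↦ 3
A = 3, B = 3 ↦ 3
Every assignment gives a value ≥ 3.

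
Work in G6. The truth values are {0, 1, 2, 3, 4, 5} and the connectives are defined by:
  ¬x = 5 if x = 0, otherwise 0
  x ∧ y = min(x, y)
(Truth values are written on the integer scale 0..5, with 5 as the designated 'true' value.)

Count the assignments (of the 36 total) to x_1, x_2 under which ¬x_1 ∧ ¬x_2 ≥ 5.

1

value 5: 1 assignment (counts)
value 0: 35 assignments
So 1 of the 36 assignments meets the threshold.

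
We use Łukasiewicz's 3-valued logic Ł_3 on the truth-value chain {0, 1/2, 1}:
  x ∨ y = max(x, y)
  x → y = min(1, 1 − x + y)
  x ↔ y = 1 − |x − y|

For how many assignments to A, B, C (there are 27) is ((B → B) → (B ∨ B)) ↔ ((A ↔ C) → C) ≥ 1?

9

value 1: 9 assignments (counts)
value 1/2: 11 assignments
value 0: 7 assignments
So 9 of the 27 assignments meet the threshold.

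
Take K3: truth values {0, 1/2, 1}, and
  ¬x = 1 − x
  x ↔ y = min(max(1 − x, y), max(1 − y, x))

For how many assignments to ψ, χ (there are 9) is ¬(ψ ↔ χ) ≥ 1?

2

ψ = 0, χ = 0 ↦ 0  <
ψ = 0, χ = 1/2 ↦ 1/2  <
ψ = 0, χ = 1 ↦ 1  ≥
ψ = 1/2, χ = 0 ↦ 1/2  <
ψ = 1/2, χ = 1/2 ↦ 1/2  <
ψ = 1/2, χ = 1 ↦ 1/2  <
ψ = 1, χ = 0 ↦ 1  ≥
ψ = 1, χ = 1/2 ↦ 1/2  <
ψ = 1, χ = 1 ↦ 0  <
So 2 of the 9 assignments meet the threshold.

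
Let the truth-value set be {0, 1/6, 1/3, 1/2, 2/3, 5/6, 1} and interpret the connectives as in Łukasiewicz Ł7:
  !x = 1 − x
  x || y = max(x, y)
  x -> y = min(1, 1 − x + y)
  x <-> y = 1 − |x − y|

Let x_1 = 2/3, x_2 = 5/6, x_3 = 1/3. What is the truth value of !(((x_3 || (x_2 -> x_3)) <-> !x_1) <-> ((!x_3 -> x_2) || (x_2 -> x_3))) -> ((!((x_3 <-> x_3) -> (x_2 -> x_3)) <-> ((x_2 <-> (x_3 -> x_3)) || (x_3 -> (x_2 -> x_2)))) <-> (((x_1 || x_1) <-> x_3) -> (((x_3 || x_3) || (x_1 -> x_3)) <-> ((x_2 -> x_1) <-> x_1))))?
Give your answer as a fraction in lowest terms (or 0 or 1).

x_2 -> x_3 = 5/6 -> 1/3 = 1/2
x_3 || (x_2 -> x_3) = 1/3 || 1/2 = 1/2
!x_1 = !2/3 = 1/3
(x_3 || (x_2 -> x_3)) <-> !x_1 = 1/2 <-> 1/3 = 5/6
!x_3 = !1/3 = 2/3
!x_3 -> x_2 = 2/3 -> 5/6 = 1
x_2 -> x_3 = 5/6 -> 1/3 = 1/2
(!x_3 -> x_2) || (x_2 -> x_3) = 1 || 1/2 = 1
((x_3 || (x_2 -> x_3)) <-> !x_1) <-> ((!x_3 -> x_2) || (x_2 -> x_3)) = 5/6 <-> 1 = 5/6
!(((x_3 || (x_2 -> x_3)) <-> !x_1) <-> ((!x_3 -> x_2) || (x_2 -> x_3))) = !5/6 = 1/6
x_3 <-> x_3 = 1/3 <-> 1/3 = 1
x_2 -> x_3 = 5/6 -> 1/3 = 1/2
(x_3 <-> x_3) -> (x_2 -> x_3) = 1 -> 1/2 = 1/2
!((x_3 <-> x_3) -> (x_2 -> x_3)) = !1/2 = 1/2
x_3 -> x_3 = 1/3 -> 1/3 = 1
x_2 <-> (x_3 -> x_3) = 5/6 <-> 1 = 5/6
x_2 -> x_2 = 5/6 -> 5/6 = 1
x_3 -> (x_2 -> x_2) = 1/3 -> 1 = 1
(x_2 <-> (x_3 -> x_3)) || (x_3 -> (x_2 -> x_2)) = 5/6 || 1 = 1
!((x_3 <-> x_3) -> (x_2 -> x_3)) <-> ((x_2 <-> (x_3 -> x_3)) || (x_3 -> (x_2 -> x_2))) = 1/2 <-> 1 = 1/2
x_1 || x_1 = 2/3 || 2/3 = 2/3
(x_1 || x_1) <-> x_3 = 2/3 <-> 1/3 = 2/3
x_3 || x_3 = 1/3 || 1/3 = 1/3
x_1 -> x_3 = 2/3 -> 1/3 = 2/3
(x_3 || x_3) || (x_1 -> x_3) = 1/3 || 2/3 = 2/3
x_2 -> x_1 = 5/6 -> 2/3 = 5/6
(x_2 -> x_1) <-> x_1 = 5/6 <-> 2/3 = 5/6
((x_3 || x_3) || (x_1 -> x_3)) <-> ((x_2 -> x_1) <-> x_1) = 2/3 <-> 5/6 = 5/6
((x_1 || x_1) <-> x_3) -> (((x_3 || x_3) || (x_1 -> x_3)) <-> ((x_2 -> x_1) <-> x_1)) = 2/3 -> 5/6 = 1
(!((x_3 <-> x_3) -> (x_2 -> x_3)) <-> ((x_2 <-> (x_3 -> x_3)) || (x_3 -> (x_2 -> x_2)))) <-> (((x_1 || x_1) <-> x_3) -> (((x_3 || x_3) || (x_1 -> x_3)) <-> ((x_2 -> x_1) <-> x_1))) = 1/2 <-> 1 = 1/2
!(((x_3 || (x_2 -> x_3)) <-> !x_1) <-> ((!x_3 -> x_2) || (x_2 -> x_3))) -> ((!((x_3 <-> x_3) -> (x_2 -> x_3)) <-> ((x_2 <-> (x_3 -> x_3)) || (x_3 -> (x_2 -> x_2)))) <-> (((x_1 || x_1) <-> x_3) -> (((x_3 || x_3) || (x_1 -> x_3)) <-> ((x_2 -> x_1) <-> x_1)))) = 1/6 -> 1/2 = 1

1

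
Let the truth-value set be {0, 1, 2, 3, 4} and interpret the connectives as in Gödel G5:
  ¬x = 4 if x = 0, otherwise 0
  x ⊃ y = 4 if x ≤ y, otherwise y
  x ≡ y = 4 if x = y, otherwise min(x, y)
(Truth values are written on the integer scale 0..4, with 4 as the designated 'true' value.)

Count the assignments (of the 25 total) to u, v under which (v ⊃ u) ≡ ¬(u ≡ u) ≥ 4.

4

value 4: 4 assignments (counts)
value 0: 21 assignments
So 4 of the 25 assignments meet the threshold.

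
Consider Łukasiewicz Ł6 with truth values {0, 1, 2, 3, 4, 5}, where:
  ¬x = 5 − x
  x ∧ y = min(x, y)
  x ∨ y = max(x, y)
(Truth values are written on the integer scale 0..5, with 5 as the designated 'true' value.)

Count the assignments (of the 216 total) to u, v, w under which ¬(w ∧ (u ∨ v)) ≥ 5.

value 5: 41 assignments (counts)
value 4: 47 assignments
value 3: 47 assignments
value 2: 41 assignments
value 1: 29 assignments
value 0: 11 assignments
So 41 of the 216 assignments meet the threshold.

41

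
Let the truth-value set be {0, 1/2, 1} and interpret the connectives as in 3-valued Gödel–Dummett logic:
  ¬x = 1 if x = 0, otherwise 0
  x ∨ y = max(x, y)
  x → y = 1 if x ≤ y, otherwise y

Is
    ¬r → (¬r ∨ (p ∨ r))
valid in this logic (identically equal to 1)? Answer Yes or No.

Yes

p = 0, r = 0 ↦ 1
p = 0, r = 1/2 ↦ 1
p = 0, r = 1 ↦ 1
p = 1/2, r = 0 ↦ 1
p = 1/2, r = 1/2 ↦ 1
p = 1/2, r = 1 ↦ 1
p = 1, r = 0 ↦ 1
p = 1, r = 1/2 ↦ 1
p = 1, r = 1 ↦ 1
Every assignment gives a value ≥ 1.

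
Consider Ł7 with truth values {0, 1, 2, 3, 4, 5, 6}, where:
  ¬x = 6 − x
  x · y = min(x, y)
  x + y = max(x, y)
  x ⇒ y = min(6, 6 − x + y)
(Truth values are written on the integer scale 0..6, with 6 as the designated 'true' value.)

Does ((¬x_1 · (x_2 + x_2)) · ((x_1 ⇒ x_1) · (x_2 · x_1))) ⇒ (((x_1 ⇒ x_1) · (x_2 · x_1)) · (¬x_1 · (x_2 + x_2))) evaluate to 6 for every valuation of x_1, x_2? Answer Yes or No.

Yes

At x_1 = 1, x_2 = 5, for instance:
¬x_1 = ¬1 = 5
x_2 + x_2 = 5 + 5 = 5
¬x_1 · (x_2 + x_2) = 5 · 5 = 5
x_1 ⇒ x_1 = 1 ⇒ 1 = 6
x_2 · x_1 = 5 · 1 = 1
(x_1 ⇒ x_1) · (x_2 · x_1) = 6 · 1 = 1
(¬x_1 · (x_2 + x_2)) · ((x_1 ⇒ x_1) · (x_2 · x_1)) = 5 · 1 = 1
((x_1 ⇒ x_1) · (x_2 · x_1)) · (¬x_1 · (x_2 + x_2)) = 1 · 5 = 1
((¬x_1 · (x_2 + x_2)) · ((x_1 ⇒ x_1) · (x_2 · x_1))) ⇒ (((x_1 ⇒ x_1) · (x_2 · x_1)) · (¬x_1 · (x_2 + x_2))) = 1 ⇒ 1 = 6
and checking the remaining 48 assignments likewise gives ≥ 6 in every case.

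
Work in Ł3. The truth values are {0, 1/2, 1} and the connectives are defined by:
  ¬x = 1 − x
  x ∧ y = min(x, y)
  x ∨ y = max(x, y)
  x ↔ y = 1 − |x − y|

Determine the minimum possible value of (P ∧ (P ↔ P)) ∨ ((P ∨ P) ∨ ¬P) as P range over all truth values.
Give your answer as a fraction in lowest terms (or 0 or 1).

Take P = 1/2:
P ↔ P = 1/2 ↔ 1/2 = 1
P ∧ (P ↔ P) = 1/2 ∧ 1 = 1/2
P ∨ P = 1/2 ∨ 1/2 = 1/2
¬P = ¬1/2 = 1/2
(P ∨ P) ∨ ¬P = 1/2 ∨ 1/2 = 1/2
(P ∧ (P ↔ P)) ∨ ((P ∨ P) ∨ ¬P) = 1/2 ∨ 1/2 = 1/2
No assignment yields a value below 1/2, so this is the minimum.

1/2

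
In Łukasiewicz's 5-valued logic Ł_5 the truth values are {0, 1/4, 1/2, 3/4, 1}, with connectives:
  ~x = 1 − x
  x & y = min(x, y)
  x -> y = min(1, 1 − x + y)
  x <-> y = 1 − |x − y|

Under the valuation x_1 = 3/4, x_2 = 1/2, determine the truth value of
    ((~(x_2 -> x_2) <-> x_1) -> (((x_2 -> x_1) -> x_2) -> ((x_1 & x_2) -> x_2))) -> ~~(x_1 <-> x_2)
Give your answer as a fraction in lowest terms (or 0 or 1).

x_2 -> x_2 = 1/2 -> 1/2 = 1
~(x_2 -> x_2) = ~1 = 0
~(x_2 -> x_2) <-> x_1 = 0 <-> 3/4 = 1/4
x_2 -> x_1 = 1/2 -> 3/4 = 1
(x_2 -> x_1) -> x_2 = 1 -> 1/2 = 1/2
x_1 & x_2 = 3/4 & 1/2 = 1/2
(x_1 & x_2) -> x_2 = 1/2 -> 1/2 = 1
((x_2 -> x_1) -> x_2) -> ((x_1 & x_2) -> x_2) = 1/2 -> 1 = 1
(~(x_2 -> x_2) <-> x_1) -> (((x_2 -> x_1) -> x_2) -> ((x_1 & x_2) -> x_2)) = 1/4 -> 1 = 1
x_1 <-> x_2 = 3/4 <-> 1/2 = 3/4
~(x_1 <-> x_2) = ~3/4 = 1/4
~~(x_1 <-> x_2) = ~1/4 = 3/4
((~(x_2 -> x_2) <-> x_1) -> (((x_2 -> x_1) -> x_2) -> ((x_1 & x_2) -> x_2))) -> ~~(x_1 <-> x_2) = 1 -> 3/4 = 3/4

3/4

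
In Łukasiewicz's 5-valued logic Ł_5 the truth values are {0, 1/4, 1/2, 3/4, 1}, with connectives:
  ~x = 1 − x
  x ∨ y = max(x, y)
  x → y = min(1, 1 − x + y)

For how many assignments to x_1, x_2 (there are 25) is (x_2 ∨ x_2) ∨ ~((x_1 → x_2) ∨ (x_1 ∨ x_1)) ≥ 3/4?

value 1: 5 assignments (counts)
value 3/4: 5 assignments (counts)
value 1/2: 6 assignments
value 1/4: 7 assignments
value 0: 2 assignments
So 10 of the 25 assignments meet the threshold.

10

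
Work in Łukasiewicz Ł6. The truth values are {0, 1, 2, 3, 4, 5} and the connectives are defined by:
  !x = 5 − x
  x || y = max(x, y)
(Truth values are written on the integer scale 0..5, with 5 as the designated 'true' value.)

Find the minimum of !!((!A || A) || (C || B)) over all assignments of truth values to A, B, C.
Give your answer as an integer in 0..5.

3

Take A = 2, B = 0, C = 0:
!A = !2 = 3
!A || A = 3 || 2 = 3
C || B = 0 || 0 = 0
(!A || A) || (C || B) = 3 || 0 = 3
!((!A || A) || (C || B)) = !3 = 2
!!((!A || A) || (C || B)) = !2 = 3
No assignment yields a value below 3, so this is the minimum.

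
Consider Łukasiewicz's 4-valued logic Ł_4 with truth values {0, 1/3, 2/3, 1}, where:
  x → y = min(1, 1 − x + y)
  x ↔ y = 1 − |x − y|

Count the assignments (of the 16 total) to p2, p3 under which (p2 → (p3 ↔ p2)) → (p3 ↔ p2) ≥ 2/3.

13

p2 = 0, p3 = 0 ↦ 1  ≥
p2 = 0, p3 = 1/3 ↦ 2/3  ≥
p2 = 0, p3 = 2/3 ↦ 1/3  <
p2 = 0, p3 = 1 ↦ 0  <
p2 = 1/3, p3 = 0 ↦ 2/3  ≥
p2 = 1/3, p3 = 1/3 ↦ 1  ≥
p2 = 1/3, p3 = 2/3 ↦ 2/3  ≥
p2 = 1/3, p3 = 1 ↦ 1/3  <
p2 = 2/3, p3 = 0 ↦ 2/3  ≥
p2 = 2/3, p3 = 1/3 ↦ 2/3  ≥
p2 = 2/3, p3 = 2/3 ↦ 1  ≥
p2 = 2/3, p3 = 1 ↦ 2/3  ≥
p2 = 1, p3 = 0 ↦ 1  ≥
p2 = 1, p3 = 1/3 ↦ 1  ≥
p2 = 1, p3 = 2/3 ↦ 1  ≥
p2 = 1, p3 = 1 ↦ 1  ≥
So 13 of the 16 assignments meet the threshold.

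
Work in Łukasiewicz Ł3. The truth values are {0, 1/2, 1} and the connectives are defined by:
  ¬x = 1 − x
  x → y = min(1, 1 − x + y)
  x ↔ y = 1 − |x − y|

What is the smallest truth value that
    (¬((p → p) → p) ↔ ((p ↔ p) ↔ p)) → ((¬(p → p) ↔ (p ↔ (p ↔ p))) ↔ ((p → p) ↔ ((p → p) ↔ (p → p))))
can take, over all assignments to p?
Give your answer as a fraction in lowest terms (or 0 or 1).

Take p = 1/2:
p → p = 1/2 → 1/2 = 1
(p → p) → p = 1 → 1/2 = 1/2
¬((p → p) → p) = ¬1/2 = 1/2
p ↔ p = 1/2 ↔ 1/2 = 1
(p ↔ p) ↔ p = 1 ↔ 1/2 = 1/2
¬((p → p) → p) ↔ ((p ↔ p) ↔ p) = 1/2 ↔ 1/2 = 1
p → p = 1/2 → 1/2 = 1
¬(p → p) = ¬1 = 0
p ↔ p = 1/2 ↔ 1/2 = 1
p ↔ (p ↔ p) = 1/2 ↔ 1 = 1/2
¬(p → p) ↔ (p ↔ (p ↔ p)) = 0 ↔ 1/2 = 1/2
p → p = 1/2 → 1/2 = 1
p → p = 1/2 → 1/2 = 1
p → p = 1/2 → 1/2 = 1
(p → p) ↔ (p → p) = 1 ↔ 1 = 1
(p → p) ↔ ((p → p) ↔ (p → p)) = 1 ↔ 1 = 1
(¬(p → p) ↔ (p ↔ (p ↔ p))) ↔ ((p → p) ↔ ((p → p) ↔ (p → p))) = 1/2 ↔ 1 = 1/2
(¬((p → p) → p) ↔ ((p ↔ p) ↔ p)) → ((¬(p → p) ↔ (p ↔ (p ↔ p))) ↔ ((p → p) ↔ ((p → p) ↔ (p → p)))) = 1 → 1/2 = 1/2
No assignment yields a value below 1/2, so this is the minimum.

1/2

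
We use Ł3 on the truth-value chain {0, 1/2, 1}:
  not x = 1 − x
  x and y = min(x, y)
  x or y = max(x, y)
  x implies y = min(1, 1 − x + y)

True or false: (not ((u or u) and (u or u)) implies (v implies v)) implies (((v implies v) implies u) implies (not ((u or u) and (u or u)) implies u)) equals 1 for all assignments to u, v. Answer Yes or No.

Yes

u = 0, v = 0 ↦ 1
u = 0, v = 1/2 ↦ 1
u = 0, v = 1 ↦ 1
u = 1/2, v = 0 ↦ 1
u = 1/2, v = 1/2 ↦ 1
u = 1/2, v = 1 ↦ 1
u = 1, v = 0 ↦ 1
u = 1, v = 1/2 ↦ 1
u = 1, v = 1 ↦ 1
Every assignment gives a value ≥ 1.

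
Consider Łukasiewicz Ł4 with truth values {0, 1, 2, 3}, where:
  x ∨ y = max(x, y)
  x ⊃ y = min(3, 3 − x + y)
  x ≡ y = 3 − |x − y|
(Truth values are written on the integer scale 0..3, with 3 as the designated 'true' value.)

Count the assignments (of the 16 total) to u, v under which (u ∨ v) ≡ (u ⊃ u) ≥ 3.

7

u = 0, v = 0 ↦ 0  <
u = 0, v = 1 ↦ 1  <
u = 0, v = 2 ↦ 2  <
u = 0, v = 3 ↦ 3  ≥
u = 1, v = 0 ↦ 1  <
u = 1, v = 1 ↦ 1  <
u = 1, v = 2 ↦ 2  <
u = 1, v = 3 ↦ 3  ≥
u = 2, v = 0 ↦ 2  <
u = 2, v = 1 ↦ 2  <
u = 2, v = 2 ↦ 2  <
u = 2, v = 3 ↦ 3  ≥
u = 3, v = 0 ↦ 3  ≥
u = 3, v = 1 ↦ 3  ≥
u = 3, v = 2 ↦ 3  ≥
u = 3, v = 3 ↦ 3  ≥
So 7 of the 16 assignments meet the threshold.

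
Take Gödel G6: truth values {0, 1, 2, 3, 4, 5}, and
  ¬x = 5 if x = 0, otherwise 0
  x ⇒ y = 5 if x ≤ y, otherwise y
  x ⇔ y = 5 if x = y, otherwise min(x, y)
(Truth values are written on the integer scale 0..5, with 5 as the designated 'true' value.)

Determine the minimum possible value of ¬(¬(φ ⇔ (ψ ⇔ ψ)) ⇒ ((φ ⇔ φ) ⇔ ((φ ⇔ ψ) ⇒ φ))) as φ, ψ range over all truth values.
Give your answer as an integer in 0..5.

0

Take φ = 0, ψ = 1:
ψ ⇔ ψ = 1 ⇔ 1 = 5
φ ⇔ (ψ ⇔ ψ) = 0 ⇔ 5 = 0
¬(φ ⇔ (ψ ⇔ ψ)) = ¬0 = 5
φ ⇔ φ = 0 ⇔ 0 = 5
φ ⇔ ψ = 0 ⇔ 1 = 0
(φ ⇔ ψ) ⇒ φ = 0 ⇒ 0 = 5
(φ ⇔ φ) ⇔ ((φ ⇔ ψ) ⇒ φ) = 5 ⇔ 5 = 5
¬(φ ⇔ (ψ ⇔ ψ)) ⇒ ((φ ⇔ φ) ⇔ ((φ ⇔ ψ) ⇒ φ)) = 5 ⇒ 5 = 5
¬(¬(φ ⇔ (ψ ⇔ ψ)) ⇒ ((φ ⇔ φ) ⇔ ((φ ⇔ ψ) ⇒ φ))) = ¬5 = 0
No assignment yields a value below 0, so this is the minimum.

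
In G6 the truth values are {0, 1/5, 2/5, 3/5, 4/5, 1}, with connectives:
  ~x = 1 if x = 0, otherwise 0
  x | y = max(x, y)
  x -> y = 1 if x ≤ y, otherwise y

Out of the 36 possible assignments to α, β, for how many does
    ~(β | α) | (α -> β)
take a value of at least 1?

value 1: 21 assignments (counts)
value 4/5: 1 assignment
value 3/5: 2 assignments
value 2/5: 3 assignments
value 1/5: 4 assignments
value 0: 5 assignments
So 21 of the 36 assignments meet the threshold.

21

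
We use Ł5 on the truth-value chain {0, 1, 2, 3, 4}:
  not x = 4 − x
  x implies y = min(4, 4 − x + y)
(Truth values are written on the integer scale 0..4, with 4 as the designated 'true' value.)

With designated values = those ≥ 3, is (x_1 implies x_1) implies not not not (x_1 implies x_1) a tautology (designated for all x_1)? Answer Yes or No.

No

Counterexample: take x_1 = 0.
x_1 implies x_1 = 0 implies 0 = 4
x_1 implies x_1 = 0 implies 0 = 4
not (x_1 implies x_1) = not 4 = 0
not not (x_1 implies x_1) = not 0 = 4
not not not (x_1 implies x_1) = not 4 = 0
(x_1 implies x_1) implies not not not (x_1 implies x_1) = 4 implies 0 = 0
This gives 0, which is below 3.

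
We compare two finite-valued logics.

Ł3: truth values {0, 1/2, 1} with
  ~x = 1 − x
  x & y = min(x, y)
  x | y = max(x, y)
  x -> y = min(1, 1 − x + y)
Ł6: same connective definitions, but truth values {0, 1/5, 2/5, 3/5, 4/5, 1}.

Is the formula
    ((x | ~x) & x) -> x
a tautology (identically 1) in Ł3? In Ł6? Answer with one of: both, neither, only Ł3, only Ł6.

In Ł3: every assignment gives 1 — tautology.
In Ł6: every assignment gives 1 — tautology.

both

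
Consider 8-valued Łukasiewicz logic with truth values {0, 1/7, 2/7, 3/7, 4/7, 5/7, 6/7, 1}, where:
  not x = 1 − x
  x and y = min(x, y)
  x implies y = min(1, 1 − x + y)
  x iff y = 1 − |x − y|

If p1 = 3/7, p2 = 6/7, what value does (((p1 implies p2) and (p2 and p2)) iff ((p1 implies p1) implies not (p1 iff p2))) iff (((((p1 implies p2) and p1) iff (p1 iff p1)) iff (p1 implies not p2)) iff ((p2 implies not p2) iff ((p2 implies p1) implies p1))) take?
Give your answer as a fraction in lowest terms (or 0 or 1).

6/7

p1 implies p2 = 3/7 implies 6/7 = 1
p2 and p2 = 6/7 and 6/7 = 6/7
(p1 implies p2) and (p2 and p2) = 1 and 6/7 = 6/7
p1 implies p1 = 3/7 implies 3/7 = 1
p1 iff p2 = 3/7 iff 6/7 = 4/7
not (p1 iff p2) = not 4/7 = 3/7
(p1 implies p1) implies not (p1 iff p2) = 1 implies 3/7 = 3/7
((p1 implies p2) and (p2 and p2)) iff ((p1 implies p1) implies not (p1 iff p2)) = 6/7 iff 3/7 = 4/7
p1 implies p2 = 3/7 implies 6/7 = 1
(p1 implies p2) and p1 = 1 and 3/7 = 3/7
p1 iff p1 = 3/7 iff 3/7 = 1
((p1 implies p2) and p1) iff (p1 iff p1) = 3/7 iff 1 = 3/7
not p2 = not 6/7 = 1/7
p1 implies not p2 = 3/7 implies 1/7 = 5/7
(((p1 implies p2) and p1) iff (p1 iff p1)) iff (p1 implies not p2) = 3/7 iff 5/7 = 5/7
not p2 = not 6/7 = 1/7
p2 implies not p2 = 6/7 implies 1/7 = 2/7
p2 implies p1 = 6/7 implies 3/7 = 4/7
(p2 implies p1) implies p1 = 4/7 implies 3/7 = 6/7
(p2 implies not p2) iff ((p2 implies p1) implies p1) = 2/7 iff 6/7 = 3/7
((((p1 implies p2) and p1) iff (p1 iff p1)) iff (p1 implies not p2)) iff ((p2 implies not p2) iff ((p2 implies p1) implies p1)) = 5/7 iff 3/7 = 5/7
(((p1 implies p2) and (p2 and p2)) iff ((p1 implies p1) implies not (p1 iff p2))) iff (((((p1 implies p2) and p1) iff (p1 iff p1)) iff (p1 implies not p2)) iff ((p2 implies not p2) iff ((p2 implies p1) implies p1))) = 4/7 iff 5/7 = 6/7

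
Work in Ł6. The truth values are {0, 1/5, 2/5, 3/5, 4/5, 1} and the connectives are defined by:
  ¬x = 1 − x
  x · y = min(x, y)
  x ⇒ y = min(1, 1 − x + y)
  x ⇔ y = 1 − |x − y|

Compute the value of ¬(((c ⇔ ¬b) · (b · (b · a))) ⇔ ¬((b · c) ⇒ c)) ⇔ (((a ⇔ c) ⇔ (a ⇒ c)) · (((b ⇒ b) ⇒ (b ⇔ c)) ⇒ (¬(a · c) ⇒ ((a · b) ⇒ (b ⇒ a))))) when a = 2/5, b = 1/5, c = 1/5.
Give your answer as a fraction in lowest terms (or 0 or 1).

1/5

¬b = ¬1/5 = 4/5
c ⇔ ¬b = 1/5 ⇔ 4/5 = 2/5
b · a = 1/5 · 2/5 = 1/5
b · (b · a) = 1/5 · 1/5 = 1/5
(c ⇔ ¬b) · (b · (b · a)) = 2/5 · 1/5 = 1/5
b · c = 1/5 · 1/5 = 1/5
(b · c) ⇒ c = 1/5 ⇒ 1/5 = 1
¬((b · c) ⇒ c) = ¬1 = 0
((c ⇔ ¬b) · (b · (b · a))) ⇔ ¬((b · c) ⇒ c) = 1/5 ⇔ 0 = 4/5
¬(((c ⇔ ¬b) · (b · (b · a))) ⇔ ¬((b · c) ⇒ c)) = ¬4/5 = 1/5
a ⇔ c = 2/5 ⇔ 1/5 = 4/5
a ⇒ c = 2/5 ⇒ 1/5 = 4/5
(a ⇔ c) ⇔ (a ⇒ c) = 4/5 ⇔ 4/5 = 1
b ⇒ b = 1/5 ⇒ 1/5 = 1
b ⇔ c = 1/5 ⇔ 1/5 = 1
(b ⇒ b) ⇒ (b ⇔ c) = 1 ⇒ 1 = 1
a · c = 2/5 · 1/5 = 1/5
¬(a · c) = ¬1/5 = 4/5
a · b = 2/5 · 1/5 = 1/5
b ⇒ a = 1/5 ⇒ 2/5 = 1
(a · b) ⇒ (b ⇒ a) = 1/5 ⇒ 1 = 1
¬(a · c) ⇒ ((a · b) ⇒ (b ⇒ a)) = 4/5 ⇒ 1 = 1
((b ⇒ b) ⇒ (b ⇔ c)) ⇒ (¬(a · c) ⇒ ((a · b) ⇒ (b ⇒ a))) = 1 ⇒ 1 = 1
((a ⇔ c) ⇔ (a ⇒ c)) · (((b ⇒ b) ⇒ (b ⇔ c)) ⇒ (¬(a · c) ⇒ ((a · b) ⇒ (b ⇒ a)))) = 1 · 1 = 1
¬(((c ⇔ ¬b) · (b · (b · a))) ⇔ ¬((b · c) ⇒ c)) ⇔ (((a ⇔ c) ⇔ (a ⇒ c)) · (((b ⇒ b) ⇒ (b ⇔ c)) ⇒ (¬(a · c) ⇒ ((a · b) ⇒ (b ⇒ a))))) = 1/5 ⇔ 1 = 1/5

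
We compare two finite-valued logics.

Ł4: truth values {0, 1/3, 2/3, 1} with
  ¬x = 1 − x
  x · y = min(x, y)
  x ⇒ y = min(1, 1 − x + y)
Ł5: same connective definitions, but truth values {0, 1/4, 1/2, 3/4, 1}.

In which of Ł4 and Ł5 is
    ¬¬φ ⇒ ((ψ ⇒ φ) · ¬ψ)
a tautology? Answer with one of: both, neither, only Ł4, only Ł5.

In Ł4: at φ = 1/3, ψ = 1 the value is 2/3 — not a tautology.
In Ł5: at φ = 1/4, ψ = 1 the value is 3/4 — not a tautology.

neither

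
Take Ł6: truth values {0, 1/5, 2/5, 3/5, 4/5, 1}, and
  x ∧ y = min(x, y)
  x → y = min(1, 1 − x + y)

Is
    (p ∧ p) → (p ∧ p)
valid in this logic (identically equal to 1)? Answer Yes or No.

p = 0 ↦ 1
p = 1/5 ↦ 1
p = 2/5 ↦ 1
p = 3/5 ↦ 1
p = 4/5 ↦ 1
p = 1 ↦ 1
Every assignment gives a value ≥ 1.

Yes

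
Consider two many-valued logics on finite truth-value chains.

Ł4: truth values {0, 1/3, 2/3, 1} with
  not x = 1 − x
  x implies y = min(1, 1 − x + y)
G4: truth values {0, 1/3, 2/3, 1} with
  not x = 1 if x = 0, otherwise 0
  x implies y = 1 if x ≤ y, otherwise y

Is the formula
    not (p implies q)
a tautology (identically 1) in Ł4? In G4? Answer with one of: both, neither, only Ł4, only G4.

In Ł4: at p = 0, q = 0 the value is 0 — not a tautology.
In G4: at p = 0, q = 0 the value is 0 — not a tautology.

neither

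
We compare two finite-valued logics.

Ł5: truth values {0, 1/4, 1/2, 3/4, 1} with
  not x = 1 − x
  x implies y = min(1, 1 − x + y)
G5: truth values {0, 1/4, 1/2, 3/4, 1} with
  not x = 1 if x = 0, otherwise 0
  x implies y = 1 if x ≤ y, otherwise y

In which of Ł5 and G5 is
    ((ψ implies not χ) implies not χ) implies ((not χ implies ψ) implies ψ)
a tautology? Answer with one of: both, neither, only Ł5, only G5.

In Ł5: every assignment gives 1 — tautology.
In G5: at ψ = 1/4, χ = 1/4 the value is 1/4 — not a tautology.

only Ł5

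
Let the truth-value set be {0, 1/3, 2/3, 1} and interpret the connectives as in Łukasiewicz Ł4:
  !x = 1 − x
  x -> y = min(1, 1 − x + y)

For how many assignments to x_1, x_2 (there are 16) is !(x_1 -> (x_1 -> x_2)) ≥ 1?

x_1 = 0, x_2 = 0 ↦ 0  <
x_1 = 0, x_2 = 1/3 ↦ 0  <
x_1 = 0, x_2 = 2/3 ↦ 0  <
x_1 = 0, x_2 = 1 ↦ 0  <
x_1 = 1/3, x_2 = 0 ↦ 0  <
x_1 = 1/3, x_2 = 1/3 ↦ 0  <
x_1 = 1/3, x_2 = 2/3 ↦ 0  <
x_1 = 1/3, x_2 = 1 ↦ 0  <
x_1 = 2/3, x_2 = 0 ↦ 1/3  <
x_1 = 2/3, x_2 = 1/3 ↦ 0  <
x_1 = 2/3, x_2 = 2/3 ↦ 0  <
x_1 = 2/3, x_2 = 1 ↦ 0  <
x_1 = 1, x_2 = 0 ↦ 1  ≥
x_1 = 1, x_2 = 1/3 ↦ 2/3  <
x_1 = 1, x_2 = 2/3 ↦ 1/3  <
x_1 = 1, x_2 = 1 ↦ 0  <
So 1 of the 16 assignments meets the threshold.

1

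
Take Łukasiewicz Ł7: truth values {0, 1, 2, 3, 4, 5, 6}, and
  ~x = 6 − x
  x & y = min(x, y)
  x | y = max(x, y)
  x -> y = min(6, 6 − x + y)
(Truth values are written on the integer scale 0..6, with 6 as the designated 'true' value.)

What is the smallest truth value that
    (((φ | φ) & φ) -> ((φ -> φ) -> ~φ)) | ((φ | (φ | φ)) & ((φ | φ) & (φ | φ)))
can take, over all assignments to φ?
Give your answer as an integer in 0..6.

Take φ = 4:
φ | φ = 4 | 4 = 4
(φ | φ) & φ = 4 & 4 = 4
φ -> φ = 4 -> 4 = 6
~φ = ~4 = 2
(φ -> φ) -> ~φ = 6 -> 2 = 2
((φ | φ) & φ) -> ((φ -> φ) -> ~φ) = 4 -> 2 = 4
φ | φ = 4 | 4 = 4
φ | (φ | φ) = 4 | 4 = 4
φ | φ = 4 | 4 = 4
φ | φ = 4 | 4 = 4
(φ | φ) & (φ | φ) = 4 & 4 = 4
(φ | (φ | φ)) & ((φ | φ) & (φ | φ)) = 4 & 4 = 4
(((φ | φ) & φ) -> ((φ -> φ) -> ~φ)) | ((φ | (φ | φ)) & ((φ | φ) & (φ | φ))) = 4 | 4 = 4
No assignment yields a value below 4, so this is the minimum.

4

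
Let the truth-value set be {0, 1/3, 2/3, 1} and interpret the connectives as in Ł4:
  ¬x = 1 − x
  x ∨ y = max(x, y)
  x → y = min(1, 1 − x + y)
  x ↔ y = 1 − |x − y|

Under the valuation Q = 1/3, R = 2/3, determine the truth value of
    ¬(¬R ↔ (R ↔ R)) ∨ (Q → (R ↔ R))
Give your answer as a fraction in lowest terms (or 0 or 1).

1

¬R = ¬2/3 = 1/3
R ↔ R = 2/3 ↔ 2/3 = 1
¬R ↔ (R ↔ R) = 1/3 ↔ 1 = 1/3
¬(¬R ↔ (R ↔ R)) = ¬1/3 = 2/3
R ↔ R = 2/3 ↔ 2/3 = 1
Q → (R ↔ R) = 1/3 → 1 = 1
¬(¬R ↔ (R ↔ R)) ∨ (Q → (R ↔ R)) = 2/3 ∨ 1 = 1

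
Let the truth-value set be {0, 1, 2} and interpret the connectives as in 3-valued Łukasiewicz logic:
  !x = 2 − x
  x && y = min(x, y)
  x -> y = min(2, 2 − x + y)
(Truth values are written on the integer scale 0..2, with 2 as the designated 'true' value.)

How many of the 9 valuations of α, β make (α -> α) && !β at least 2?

α = 0, β = 0 ↦ 2  ≥
α = 0, β = 1 ↦ 1  <
α = 0, β = 2 ↦ 0  <
α = 1, β = 0 ↦ 2  ≥
α = 1, β = 1 ↦ 1  <
α = 1, β = 2 ↦ 0  <
α = 2, β = 0 ↦ 2  ≥
α = 2, β = 1 ↦ 1  <
α = 2, β = 2 ↦ 0  <
So 3 of the 9 assignments meet the threshold.

3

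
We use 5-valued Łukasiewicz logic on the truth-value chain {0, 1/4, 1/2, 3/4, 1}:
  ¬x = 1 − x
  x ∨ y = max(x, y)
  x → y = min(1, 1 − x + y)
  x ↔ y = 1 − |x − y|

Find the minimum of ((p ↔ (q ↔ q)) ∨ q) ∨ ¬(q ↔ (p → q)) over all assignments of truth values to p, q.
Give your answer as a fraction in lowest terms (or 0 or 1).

Take p = 0, q = 1/2:
q ↔ q = 1/2 ↔ 1/2 = 1
p ↔ (q ↔ q) = 0 ↔ 1 = 0
(p ↔ (q ↔ q)) ∨ q = 0 ∨ 1/2 = 1/2
p → q = 0 → 1/2 = 1
q ↔ (p → q) = 1/2 ↔ 1 = 1/2
¬(q ↔ (p → q)) = ¬1/2 = 1/2
((p ↔ (q ↔ q)) ∨ q) ∨ ¬(q ↔ (p → q)) = 1/2 ∨ 1/2 = 1/2
No assignment yields a value below 1/2, so this is the minimum.

1/2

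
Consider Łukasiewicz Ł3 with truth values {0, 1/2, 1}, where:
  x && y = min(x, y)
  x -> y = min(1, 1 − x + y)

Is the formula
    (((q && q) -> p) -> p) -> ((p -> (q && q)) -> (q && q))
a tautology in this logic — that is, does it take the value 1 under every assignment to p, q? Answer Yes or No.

p = 0, q = 0 ↦ 1
p = 0, q = 1/2 ↦ 1
p = 0, q = 1 ↦ 1
p = 1/2, q = 0 ↦ 1
p = 1/2, q = 1/2 ↦ 1
p = 1/2, q = 1 ↦ 1
p = 1, q = 0 ↦ 1
p = 1, q = 1/2 ↦ 1
p = 1, q = 1 ↦ 1
Every assignment gives a value ≥ 1.

Yes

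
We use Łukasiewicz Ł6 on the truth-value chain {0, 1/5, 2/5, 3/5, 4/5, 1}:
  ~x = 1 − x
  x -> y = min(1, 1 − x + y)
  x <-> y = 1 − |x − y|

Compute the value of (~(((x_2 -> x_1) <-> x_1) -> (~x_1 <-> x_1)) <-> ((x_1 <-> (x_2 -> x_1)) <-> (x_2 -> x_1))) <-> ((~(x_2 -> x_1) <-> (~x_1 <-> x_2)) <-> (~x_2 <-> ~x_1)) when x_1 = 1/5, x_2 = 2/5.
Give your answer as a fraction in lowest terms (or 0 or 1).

x_2 -> x_1 = 2/5 -> 1/5 = 4/5
(x_2 -> x_1) <-> x_1 = 4/5 <-> 1/5 = 2/5
~x_1 = ~1/5 = 4/5
~x_1 <-> x_1 = 4/5 <-> 1/5 = 2/5
((x_2 -> x_1) <-> x_1) -> (~x_1 <-> x_1) = 2/5 -> 2/5 = 1
~(((x_2 -> x_1) <-> x_1) -> (~x_1 <-> x_1)) = ~1 = 0
x_2 -> x_1 = 2/5 -> 1/5 = 4/5
x_1 <-> (x_2 -> x_1) = 1/5 <-> 4/5 = 2/5
x_2 -> x_1 = 2/5 -> 1/5 = 4/5
(x_1 <-> (x_2 -> x_1)) <-> (x_2 -> x_1) = 2/5 <-> 4/5 = 3/5
~(((x_2 -> x_1) <-> x_1) -> (~x_1 <-> x_1)) <-> ((x_1 <-> (x_2 -> x_1)) <-> (x_2 -> x_1)) = 0 <-> 3/5 = 2/5
x_2 -> x_1 = 2/5 -> 1/5 = 4/5
~(x_2 -> x_1) = ~4/5 = 1/5
~x_1 = ~1/5 = 4/5
~x_1 <-> x_2 = 4/5 <-> 2/5 = 3/5
~(x_2 -> x_1) <-> (~x_1 <-> x_2) = 1/5 <-> 3/5 = 3/5
~x_2 = ~2/5 = 3/5
~x_1 = ~1/5 = 4/5
~x_2 <-> ~x_1 = 3/5 <-> 4/5 = 4/5
(~(x_2 -> x_1) <-> (~x_1 <-> x_2)) <-> (~x_2 <-> ~x_1) = 3/5 <-> 4/5 = 4/5
(~(((x_2 -> x_1) <-> x_1) -> (~x_1 <-> x_1)) <-> ((x_1 <-> (x_2 -> x_1)) <-> (x_2 -> x_1))) <-> ((~(x_2 -> x_1) <-> (~x_1 <-> x_2)) <-> (~x_2 <-> ~x_1)) = 2/5 <-> 4/5 = 3/5

3/5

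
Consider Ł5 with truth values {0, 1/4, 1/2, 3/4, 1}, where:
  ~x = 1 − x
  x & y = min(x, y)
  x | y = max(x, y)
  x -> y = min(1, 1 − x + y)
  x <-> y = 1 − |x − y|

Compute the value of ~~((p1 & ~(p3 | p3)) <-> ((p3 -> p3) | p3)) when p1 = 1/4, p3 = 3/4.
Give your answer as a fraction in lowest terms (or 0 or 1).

p3 | p3 = 3/4 | 3/4 = 3/4
~(p3 | p3) = ~3/4 = 1/4
p1 & ~(p3 | p3) = 1/4 & 1/4 = 1/4
p3 -> p3 = 3/4 -> 3/4 = 1
(p3 -> p3) | p3 = 1 | 3/4 = 1
(p1 & ~(p3 | p3)) <-> ((p3 -> p3) | p3) = 1/4 <-> 1 = 1/4
~((p1 & ~(p3 | p3)) <-> ((p3 -> p3) | p3)) = ~1/4 = 3/4
~~((p1 & ~(p3 | p3)) <-> ((p3 -> p3) | p3)) = ~3/4 = 1/4

1/4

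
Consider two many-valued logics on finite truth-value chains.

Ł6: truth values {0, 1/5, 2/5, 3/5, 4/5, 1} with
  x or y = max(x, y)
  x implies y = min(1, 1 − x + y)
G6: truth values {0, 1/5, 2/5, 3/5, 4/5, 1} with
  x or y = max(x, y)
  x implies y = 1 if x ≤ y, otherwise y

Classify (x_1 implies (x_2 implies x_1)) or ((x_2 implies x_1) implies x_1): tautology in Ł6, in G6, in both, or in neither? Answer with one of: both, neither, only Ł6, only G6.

In Ł6: every assignment gives 1 — tautology.
In G6: every assignment gives 1 — tautology.

both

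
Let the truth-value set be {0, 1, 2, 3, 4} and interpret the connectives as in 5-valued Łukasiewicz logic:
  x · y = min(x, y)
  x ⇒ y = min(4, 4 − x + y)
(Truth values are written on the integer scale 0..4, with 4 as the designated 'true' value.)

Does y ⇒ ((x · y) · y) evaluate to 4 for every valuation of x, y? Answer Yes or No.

Counterexample: take x = 0, y = 1.
x · y = 0 · 1 = 0
(x · y) · y = 0 · 1 = 0
y ⇒ ((x · y) · y) = 1 ⇒ 0 = 3
This gives 3 ≠ 4.

No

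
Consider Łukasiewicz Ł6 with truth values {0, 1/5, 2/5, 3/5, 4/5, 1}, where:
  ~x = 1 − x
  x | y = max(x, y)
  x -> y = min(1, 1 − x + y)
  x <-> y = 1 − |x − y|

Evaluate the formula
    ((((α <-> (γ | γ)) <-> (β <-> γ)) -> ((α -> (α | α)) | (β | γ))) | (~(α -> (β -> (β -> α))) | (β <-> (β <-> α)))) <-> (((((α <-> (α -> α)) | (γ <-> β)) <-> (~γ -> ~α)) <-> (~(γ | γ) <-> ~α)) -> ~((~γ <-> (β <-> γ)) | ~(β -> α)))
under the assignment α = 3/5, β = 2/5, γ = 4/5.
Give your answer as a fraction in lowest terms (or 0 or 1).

γ | γ = 4/5 | 4/5 = 4/5
α <-> (γ | γ) = 3/5 <-> 4/5 = 4/5
β <-> γ = 2/5 <-> 4/5 = 3/5
(α <-> (γ | γ)) <-> (β <-> γ) = 4/5 <-> 3/5 = 4/5
α | α = 3/5 | 3/5 = 3/5
α -> (α | α) = 3/5 -> 3/5 = 1
β | γ = 2/5 | 4/5 = 4/5
(α -> (α | α)) | (β | γ) = 1 | 4/5 = 1
((α <-> (γ | γ)) <-> (β <-> γ)) -> ((α -> (α | α)) | (β | γ)) = 4/5 -> 1 = 1
β -> α = 2/5 -> 3/5 = 1
β -> (β -> α) = 2/5 -> 1 = 1
α -> (β -> (β -> α)) = 3/5 -> 1 = 1
~(α -> (β -> (β -> α))) = ~1 = 0
β <-> α = 2/5 <-> 3/5 = 4/5
β <-> (β <-> α) = 2/5 <-> 4/5 = 3/5
~(α -> (β -> (β -> α))) | (β <-> (β <-> α)) = 0 | 3/5 = 3/5
(((α <-> (γ | γ)) <-> (β <-> γ)) -> ((α -> (α | α)) | (β | γ))) | (~(α -> (β -> (β -> α))) | (β <-> (β <-> α))) = 1 | 3/5 = 1
α -> α = 3/5 -> 3/5 = 1
α <-> (α -> α) = 3/5 <-> 1 = 3/5
γ <-> β = 4/5 <-> 2/5 = 3/5
(α <-> (α -> α)) | (γ <-> β) = 3/5 | 3/5 = 3/5
~γ = ~4/5 = 1/5
~α = ~3/5 = 2/5
~γ -> ~α = 1/5 -> 2/5 = 1
((α <-> (α -> α)) | (γ <-> β)) <-> (~γ -> ~α) = 3/5 <-> 1 = 3/5
γ | γ = 4/5 | 4/5 = 4/5
~(γ | γ) = ~4/5 = 1/5
~α = ~3/5 = 2/5
~(γ | γ) <-> ~α = 1/5 <-> 2/5 = 4/5
(((α <-> (α -> α)) | (γ <-> β)) <-> (~γ -> ~α)) <-> (~(γ | γ) <-> ~α) = 3/5 <-> 4/5 = 4/5
~γ = ~4/5 = 1/5
β <-> γ = 2/5 <-> 4/5 = 3/5
~γ <-> (β <-> γ) = 1/5 <-> 3/5 = 3/5
β -> α = 2/5 -> 3/5 = 1
~(β -> α) = ~1 = 0
(~γ <-> (β <-> γ)) | ~(β -> α) = 3/5 | 0 = 3/5
~((~γ <-> (β <-> γ)) | ~(β -> α)) = ~3/5 = 2/5
((((α <-> (α -> α)) | (γ <-> β)) <-> (~γ -> ~α)) <-> (~(γ | γ) <-> ~α)) -> ~((~γ <-> (β <-> γ)) | ~(β -> α)) = 4/5 -> 2/5 = 3/5
((((α <-> (γ | γ)) <-> (β <-> γ)) -> ((α -> (α | α)) | (β | γ))) | (~(α -> (β -> (β -> α))) | (β <-> (β <-> α)))) <-> (((((α <-> (α -> α)) | (γ <-> β)) <-> (~γ -> ~α)) <-> (~(γ | γ) <-> ~α)) -> ~((~γ <-> (β <-> γ)) | ~(β -> α))) = 1 <-> 3/5 = 3/5

3/5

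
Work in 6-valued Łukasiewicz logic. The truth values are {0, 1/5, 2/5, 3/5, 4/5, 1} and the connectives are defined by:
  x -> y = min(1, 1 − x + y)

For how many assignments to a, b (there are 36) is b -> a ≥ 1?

value 1: 21 assignments (counts)
value 4/5: 5 assignments
value 3/5: 4 assignments
value 2/5: 3 assignments
value 1/5: 2 assignments
value 0: 1 assignment
So 21 of the 36 assignments meet the threshold.

21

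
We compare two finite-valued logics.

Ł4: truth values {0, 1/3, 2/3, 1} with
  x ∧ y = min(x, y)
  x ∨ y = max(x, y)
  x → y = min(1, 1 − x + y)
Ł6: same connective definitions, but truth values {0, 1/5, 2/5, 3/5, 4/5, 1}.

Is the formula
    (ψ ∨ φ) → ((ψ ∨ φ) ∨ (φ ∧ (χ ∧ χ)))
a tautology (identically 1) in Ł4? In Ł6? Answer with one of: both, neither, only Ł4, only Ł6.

both

In Ł4: every assignment gives 1 — tautology.
In Ł6: every assignment gives 1 — tautology.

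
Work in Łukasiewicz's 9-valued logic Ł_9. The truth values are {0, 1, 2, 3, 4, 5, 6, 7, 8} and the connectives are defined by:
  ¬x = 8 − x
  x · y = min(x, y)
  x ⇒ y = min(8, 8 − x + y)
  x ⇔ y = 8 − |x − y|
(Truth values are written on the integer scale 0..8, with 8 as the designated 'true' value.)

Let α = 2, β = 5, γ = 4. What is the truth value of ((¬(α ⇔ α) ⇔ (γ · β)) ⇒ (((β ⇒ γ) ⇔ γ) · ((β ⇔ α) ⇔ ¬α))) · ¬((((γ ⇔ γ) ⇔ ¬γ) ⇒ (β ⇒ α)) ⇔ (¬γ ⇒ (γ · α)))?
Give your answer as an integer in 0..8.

α ⇔ α = 2 ⇔ 2 = 8
¬(α ⇔ α) = ¬8 = 0
γ · β = 4 · 5 = 4
¬(α ⇔ α) ⇔ (γ · β) = 0 ⇔ 4 = 4
β ⇒ γ = 5 ⇒ 4 = 7
(β ⇒ γ) ⇔ γ = 7 ⇔ 4 = 5
β ⇔ α = 5 ⇔ 2 = 5
¬α = ¬2 = 6
(β ⇔ α) ⇔ ¬α = 5 ⇔ 6 = 7
((β ⇒ γ) ⇔ γ) · ((β ⇔ α) ⇔ ¬α) = 5 · 7 = 5
(¬(α ⇔ α) ⇔ (γ · β)) ⇒ (((β ⇒ γ) ⇔ γ) · ((β ⇔ α) ⇔ ¬α)) = 4 ⇒ 5 = 8
γ ⇔ γ = 4 ⇔ 4 = 8
¬γ = ¬4 = 4
(γ ⇔ γ) ⇔ ¬γ = 8 ⇔ 4 = 4
β ⇒ α = 5 ⇒ 2 = 5
((γ ⇔ γ) ⇔ ¬γ) ⇒ (β ⇒ α) = 4 ⇒ 5 = 8
¬γ = ¬4 = 4
γ · α = 4 · 2 = 2
¬γ ⇒ (γ · α) = 4 ⇒ 2 = 6
(((γ ⇔ γ) ⇔ ¬γ) ⇒ (β ⇒ α)) ⇔ (¬γ ⇒ (γ · α)) = 8 ⇔ 6 = 6
¬((((γ ⇔ γ) ⇔ ¬γ) ⇒ (β ⇒ α)) ⇔ (¬γ ⇒ (γ · α))) = ¬6 = 2
((¬(α ⇔ α) ⇔ (γ · β)) ⇒ (((β ⇒ γ) ⇔ γ) · ((β ⇔ α) ⇔ ¬α))) · ¬((((γ ⇔ γ) ⇔ ¬γ) ⇒ (β ⇒ α)) ⇔ (¬γ ⇒ (γ · α))) = 8 · 2 = 2

2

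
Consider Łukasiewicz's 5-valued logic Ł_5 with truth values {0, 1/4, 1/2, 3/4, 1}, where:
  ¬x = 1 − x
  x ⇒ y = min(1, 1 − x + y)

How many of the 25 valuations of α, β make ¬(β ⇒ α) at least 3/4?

3

value 1: 1 assignment (counts)
value 3/4: 2 assignments (counts)
value 1/2: 3 assignments
value 1/4: 4 assignments
value 0: 15 assignments
So 3 of the 25 assignments meet the threshold.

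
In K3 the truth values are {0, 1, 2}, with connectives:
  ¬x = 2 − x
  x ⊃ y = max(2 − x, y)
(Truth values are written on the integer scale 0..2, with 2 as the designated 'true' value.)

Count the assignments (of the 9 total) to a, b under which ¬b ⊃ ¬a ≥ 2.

5

a = 0, b = 0 ↦ 2  ≥
a = 0, b = 1 ↦ 2  ≥
a = 0, b = 2 ↦ 2  ≥
a = 1, b = 0 ↦ 1  <
a = 1, b = 1 ↦ 1  <
a = 1, b = 2 ↦ 2  ≥
a = 2, b = 0 ↦ 0  <
a = 2, b = 1 ↦ 1  <
a = 2, b = 2 ↦ 2  ≥
So 5 of the 9 assignments meet the threshold.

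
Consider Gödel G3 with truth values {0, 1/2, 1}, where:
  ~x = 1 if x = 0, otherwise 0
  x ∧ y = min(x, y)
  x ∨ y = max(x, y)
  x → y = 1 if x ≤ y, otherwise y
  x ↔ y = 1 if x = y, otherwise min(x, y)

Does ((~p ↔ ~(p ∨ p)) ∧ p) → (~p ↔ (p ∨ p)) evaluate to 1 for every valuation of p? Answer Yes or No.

Counterexample: take p = 1/2.
~p = ~1/2 = 0
p ∨ p = 1/2 ∨ 1/2 = 1/2
~(p ∨ p) = ~1/2 = 0
~p ↔ ~(p ∨ p) = 0 ↔ 0 = 1
(~p ↔ ~(p ∨ p)) ∧ p = 1 ∧ 1/2 = 1/2
~p = ~1/2 = 0
p ∨ p = 1/2 ∨ 1/2 = 1/2
~p ↔ (p ∨ p) = 0 ↔ 1/2 = 0
((~p ↔ ~(p ∨ p)) ∧ p) → (~p ↔ (p ∨ p)) = 1/2 → 0 = 0
This gives 0 ≠ 1.

No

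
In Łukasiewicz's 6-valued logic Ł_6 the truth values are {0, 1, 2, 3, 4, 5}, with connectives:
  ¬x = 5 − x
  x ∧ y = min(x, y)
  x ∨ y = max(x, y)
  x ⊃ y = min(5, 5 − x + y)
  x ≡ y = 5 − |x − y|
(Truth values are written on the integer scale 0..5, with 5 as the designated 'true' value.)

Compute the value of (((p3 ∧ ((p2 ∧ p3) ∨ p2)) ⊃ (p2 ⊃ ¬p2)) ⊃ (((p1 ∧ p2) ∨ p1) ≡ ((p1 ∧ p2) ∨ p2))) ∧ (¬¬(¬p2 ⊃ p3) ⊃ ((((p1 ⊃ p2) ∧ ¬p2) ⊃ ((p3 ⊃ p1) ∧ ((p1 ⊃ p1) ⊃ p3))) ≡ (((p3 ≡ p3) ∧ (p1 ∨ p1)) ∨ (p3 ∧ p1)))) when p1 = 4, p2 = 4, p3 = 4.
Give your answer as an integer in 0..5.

4

p2 ∧ p3 = 4 ∧ 4 = 4
(p2 ∧ p3) ∨ p2 = 4 ∨ 4 = 4
p3 ∧ ((p2 ∧ p3) ∨ p2) = 4 ∧ 4 = 4
¬p2 = ¬4 = 1
p2 ⊃ ¬p2 = 4 ⊃ 1 = 2
(p3 ∧ ((p2 ∧ p3) ∨ p2)) ⊃ (p2 ⊃ ¬p2) = 4 ⊃ 2 = 3
p1 ∧ p2 = 4 ∧ 4 = 4
(p1 ∧ p2) ∨ p1 = 4 ∨ 4 = 4
p1 ∧ p2 = 4 ∧ 4 = 4
(p1 ∧ p2) ∨ p2 = 4 ∨ 4 = 4
((p1 ∧ p2) ∨ p1) ≡ ((p1 ∧ p2) ∨ p2) = 4 ≡ 4 = 5
((p3 ∧ ((p2 ∧ p3) ∨ p2)) ⊃ (p2 ⊃ ¬p2)) ⊃ (((p1 ∧ p2) ∨ p1) ≡ ((p1 ∧ p2) ∨ p2)) = 3 ⊃ 5 = 5
¬p2 = ¬4 = 1
¬p2 ⊃ p3 = 1 ⊃ 4 = 5
¬(¬p2 ⊃ p3) = ¬5 = 0
¬¬(¬p2 ⊃ p3) = ¬0 = 5
p1 ⊃ p2 = 4 ⊃ 4 = 5
¬p2 = ¬4 = 1
(p1 ⊃ p2) ∧ ¬p2 = 5 ∧ 1 = 1
p3 ⊃ p1 = 4 ⊃ 4 = 5
p1 ⊃ p1 = 4 ⊃ 4 = 5
(p1 ⊃ p1) ⊃ p3 = 5 ⊃ 4 = 4
(p3 ⊃ p1) ∧ ((p1 ⊃ p1) ⊃ p3) = 5 ∧ 4 = 4
((p1 ⊃ p2) ∧ ¬p2) ⊃ ((p3 ⊃ p1) ∧ ((p1 ⊃ p1) ⊃ p3)) = 1 ⊃ 4 = 5
p3 ≡ p3 = 4 ≡ 4 = 5
p1 ∨ p1 = 4 ∨ 4 = 4
(p3 ≡ p3) ∧ (p1 ∨ p1) = 5 ∧ 4 = 4
p3 ∧ p1 = 4 ∧ 4 = 4
((p3 ≡ p3) ∧ (p1 ∨ p1)) ∨ (p3 ∧ p1) = 4 ∨ 4 = 4
(((p1 ⊃ p2) ∧ ¬p2) ⊃ ((p3 ⊃ p1) ∧ ((p1 ⊃ p1) ⊃ p3))) ≡ (((p3 ≡ p3) ∧ (p1 ∨ p1)) ∨ (p3 ∧ p1)) = 5 ≡ 4 = 4
¬¬(¬p2 ⊃ p3) ⊃ ((((p1 ⊃ p2) ∧ ¬p2) ⊃ ((p3 ⊃ p1) ∧ ((p1 ⊃ p1) ⊃ p3))) ≡ (((p3 ≡ p3) ∧ (p1 ∨ p1)) ∨ (p3 ∧ p1))) = 5 ⊃ 4 = 4
(((p3 ∧ ((p2 ∧ p3) ∨ p2)) ⊃ (p2 ⊃ ¬p2)) ⊃ (((p1 ∧ p2) ∨ p1) ≡ ((p1 ∧ p2) ∨ p2))) ∧ (¬¬(¬p2 ⊃ p3) ⊃ ((((p1 ⊃ p2) ∧ ¬p2) ⊃ ((p3 ⊃ p1) ∧ ((p1 ⊃ p1) ⊃ p3))) ≡ (((p3 ≡ p3) ∧ (p1 ∨ p1)) ∨ (p3 ∧ p1)))) = 5 ∧ 4 = 4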